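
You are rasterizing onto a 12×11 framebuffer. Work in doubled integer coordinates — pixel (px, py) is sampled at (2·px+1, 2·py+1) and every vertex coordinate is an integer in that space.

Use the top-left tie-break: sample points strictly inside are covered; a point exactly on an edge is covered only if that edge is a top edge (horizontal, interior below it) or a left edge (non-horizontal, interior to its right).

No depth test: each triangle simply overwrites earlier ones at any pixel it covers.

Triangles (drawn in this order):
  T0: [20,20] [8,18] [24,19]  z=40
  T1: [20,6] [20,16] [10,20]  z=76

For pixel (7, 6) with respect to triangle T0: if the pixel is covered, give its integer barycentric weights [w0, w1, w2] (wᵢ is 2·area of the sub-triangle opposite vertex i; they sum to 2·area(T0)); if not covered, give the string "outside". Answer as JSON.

T0:
  2·area = 20
  edge (20, 20)→(8, 18): d=(-12,-2) top-left  bias=+0
  edge (8, 18)→(24, 19): d=(16,1) right/bottom  bias=-1
  edge (24, 19)→(20, 20): d=(-4,1) right/bottom  bias=-1
    (7,9)@(15, 19): e=[2,9,9] → █
    (8,9)@(17, 19): e=[6,7,7] → █
    (9,9)@(19, 19): e=[10,5,5] → █
    (10,9)@(21, 19): e=[14,3,3] → █
    (11,9)@(23, 19): e=[18,1,1] → █
    (7,10)@(15, 21): e=[-22,41,1] → ·
    (8,10)@(17, 21): e=[-18,39,-1] → ·
    (9,10)@(19, 21): e=[-14,37,-3] → ·
    (10,10)@(21, 21): e=[-10,35,-5] → ·
    (11,10)@(23, 21): e=[-6,33,-7] → ·
  covered (5 px):
    · · · · · · · · · · · ·
    · · · · · · · · · · · ·
    · · · · · · · · · · · ·
    · · · · · · · · · · · ·
    · · · · · · · · · · · ·
    · · · · · · · · · · · ·
    · · · · · · · · · · · ·
    · · · · · · · · · · · ·
    · · · · · · · · · · · ·
    · · · · · · · █ █ █ █ █
    · · · · · · · · · · · ·
T1:
  2·area = 100
  edge (20, 6)→(20, 16): d=(0,10) right/bottom  bias=-1
  edge (20, 16)→(10, 20): d=(-10,4) right/bottom  bias=-1
  edge (10, 20)→(20, 6): d=(10,-14) top-left  bias=+0
    (9,4)@(19, 9): e=[10,74,16] → █
    (10,4)@(21, 9): e=[-10,66,44] → ·
    (8,5)@(17, 11): e=[30,62,8] → █
    (10,5)@(21, 11): e=[-10,46,64] → ·
    (7,6)@(15, 13): e=[50,50,0] → █  [on edge]
    (10,6)@(21, 13): e=[-10,26,84] → ·
    (7,7)@(15, 15): e=[50,30,20] → █
    (10,7)@(21, 15): e=[-10,6,104] → ·
    (6,8)@(13, 17): e=[70,18,12] → █
    (9,8)@(19, 17): e=[10,-6,96] → ·
    (5,9)@(11, 19): e=[90,6,4] → █
    (6,9)@(13, 19): e=[70,-2,32] → ·
  covered (13 px):
    · · · · · · · · · · · ·
    · · · · · · · · · · · ·
    · · · · · · · · · · · ·
    · · · · · · · · · · · ·
    · · · · · · · · · █ · ·
    · · · · · · · · █ █ · ·
    · · · · · · · █ █ █ · ·
    · · · · · · · █ █ █ · ·
    · · · · · · █ █ █ · · ·
    · · · · · █ · · · · · ·
    · · · · · · · · · · · ·

Answer: "outside"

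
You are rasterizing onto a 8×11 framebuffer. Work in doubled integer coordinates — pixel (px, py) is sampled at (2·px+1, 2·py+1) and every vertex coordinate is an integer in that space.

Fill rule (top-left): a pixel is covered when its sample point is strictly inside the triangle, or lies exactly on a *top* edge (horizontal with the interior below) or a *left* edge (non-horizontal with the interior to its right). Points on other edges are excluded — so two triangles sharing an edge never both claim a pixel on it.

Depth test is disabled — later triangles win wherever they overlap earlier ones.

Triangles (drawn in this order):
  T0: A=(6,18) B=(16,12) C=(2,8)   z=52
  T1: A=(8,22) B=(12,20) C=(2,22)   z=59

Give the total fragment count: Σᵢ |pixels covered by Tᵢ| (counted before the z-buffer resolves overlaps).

T0:
  2·area = 124  (B↔C swapped to make it positive)
  edge (6, 18)→(2, 8): d=(-4,-10) top-left  bias=+0
  edge (2, 8)→(16, 12): d=(14,4) right/bottom  bias=-1
  edge (16, 12)→(6, 18): d=(-10,6) right/bottom  bias=-1
    (1,4)@(3, 9): e=[6,10,108] → X
    (2,4)@(5, 9): e=[26,2,96] → X
    (3,4)@(7, 9): e=[46,-6,84] → .
    (1,5)@(3, 11): e=[-2,38,88] → .
    (2,5)@(5, 11): e=[18,30,76] → X
    (3,5)@(7, 11): e=[38,22,64] → X
    (4,5)@(9, 11): e=[58,14,52] → X
    (5,5)@(11, 11): e=[78,6,40] → X
    (6,5)@(13, 11): e=[98,-2,28] → .
    (2,6)@(5, 13): e=[10,58,56] → X
    (6,6)@(13, 13): e=[90,26,8] → X
    (7,6)@(15, 13): e=[110,18,-4] → .
    (5,7)@(11, 15): e=[62,62,0] → .  [on edge]
    (0,10)@(1, 21): e=[-62,186,0] → .  [on edge]
  covered (15 px):
    . . . . . . . .
    . . . . . . . .
    . . . . . . . .
    . . . . . . . .
    . X X . . . . .
    . . X X X X . .
    . . X X X X X .
    . . X X X . . .
    . . . X . . . .
    . . . . . . . .
    . . . . . . . .
T1:
  2·area = 12  (B↔C swapped to make it positive)
  edge (8, 22)→(2, 22): d=(-6,0) right/bottom  bias=-1
  edge (2, 22)→(12, 20): d=(10,-2) top-left  bias=+0
  edge (12, 20)→(8, 22): d=(-4,2) right/bottom  bias=-1
    (3,10)@(7, 21): e=[6,0,6] → X  [on edge]
    (4,10)@(9, 21): e=[6,4,2] → X
    (5,10)@(11, 21): e=[6,8,-2] → .
  covered (2 px):
    . . . . . . . .
    . . . . . . . .
    . . . . . . . .
    . . . . . . . .
    . . . . . . . .
    . . . . . . . .
    . . . . . . . .
    . . . . . . . .
    . . . . . . . .
    . . . . . . . .
    . . . X X . . .

Final: 17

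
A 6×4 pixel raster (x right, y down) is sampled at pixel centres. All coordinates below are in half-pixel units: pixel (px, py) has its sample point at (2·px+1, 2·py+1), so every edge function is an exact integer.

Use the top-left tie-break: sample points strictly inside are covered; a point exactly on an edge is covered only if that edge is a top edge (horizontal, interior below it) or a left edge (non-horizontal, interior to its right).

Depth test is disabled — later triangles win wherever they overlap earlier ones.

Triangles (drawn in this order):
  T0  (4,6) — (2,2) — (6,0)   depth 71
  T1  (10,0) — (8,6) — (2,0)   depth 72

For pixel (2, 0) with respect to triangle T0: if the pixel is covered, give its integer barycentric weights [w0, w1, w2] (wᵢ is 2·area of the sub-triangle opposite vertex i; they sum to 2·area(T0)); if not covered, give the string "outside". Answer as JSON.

T0:
  2·area = 20
  edge (4, 6)→(2, 2): d=(-2,-4) top-left  bias=+0
  edge (2, 2)→(6, 0): d=(4,-2) top-left  bias=+0
  edge (6, 0)→(4, 6): d=(-2,6) right/bottom  bias=-1
    (2,0)@(5, 1): e=[14,2,4] → X
    (3,0)@(7, 1): e=[22,6,-8] → .
    (1,1)@(3, 3): e=[2,6,12] → X
    (2,1)@(5, 3): e=[10,10,0] → .  [on edge]
    (1,2)@(3, 5): e=[-2,14,8] → .
  covered (2 px):
    . . X . . .
    . X . . . .
    . . . . . .
    . . . . . .
T1:
  2·area = 48
  edge (10, 0)→(8, 6): d=(-2,6) right/bottom  bias=-1
  edge (8, 6)→(2, 0): d=(-6,-6) top-left  bias=+0
  edge (2, 0)→(10, 0): d=(8,0) top-left  bias=+0
    (1,0)@(3, 1): e=[40,0,8] → X  [on edge]
    (2,0)@(5, 1): e=[28,12,8] → X
    (3,0)@(7, 1): e=[16,24,8] → X
    (4,0)@(9, 1): e=[4,36,8] → X
    (5,0)@(11, 1): e=[-8,48,8] → .
    (1,1)@(3, 3): e=[36,-12,24] → .
    (2,1)@(5, 3): e=[24,0,24] → X  [on edge]
    (4,1)@(9, 3): e=[0,24,24] → .  [on edge]
    (2,2)@(5, 5): e=[20,-12,40] → .
    (3,2)@(7, 5): e=[8,0,40] → X  [on edge]
    (4,2)@(9, 5): e=[-4,12,40] → .
    (3,3)@(7, 7): e=[4,-12,56] → .
    (4,3)@(9, 7): e=[-8,0,56] → .  [on edge]
  covered (7 px):
    . X X X X .
    . . X X . .
    . . . X . .
    . . . . . .

Result: [2,4,14]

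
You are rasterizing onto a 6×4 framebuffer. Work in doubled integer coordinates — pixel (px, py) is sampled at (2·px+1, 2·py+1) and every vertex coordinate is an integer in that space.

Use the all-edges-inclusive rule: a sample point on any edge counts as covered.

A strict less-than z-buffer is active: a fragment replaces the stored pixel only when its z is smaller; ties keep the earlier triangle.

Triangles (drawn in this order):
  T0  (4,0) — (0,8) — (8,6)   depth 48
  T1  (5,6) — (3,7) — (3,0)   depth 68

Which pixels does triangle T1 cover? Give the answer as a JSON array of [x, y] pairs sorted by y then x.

T0:
  2·area = 56  (B↔C swapped to make it positive)
  edge (4, 0)→(8, 6): d=(4,6) inclusive
  edge (8, 6)→(0, 8): d=(-8,2) inclusive
  edge (0, 8)→(4, 0): d=(4,-8) inclusive
    (1,1)@(3, 3): e=[18,34,4] → X
    (2,1)@(5, 3): e=[6,30,20] → X
    (3,1)@(7, 3): e=[-6,26,36] → .
    (1,2)@(3, 5): e=[26,18,12] → X
    (3,2)@(7, 5): e=[2,10,44] → X
    (4,2)@(9, 5): e=[-10,6,60] → .
    (0,3)@(1, 7): e=[46,6,4] → X
    (2,3)@(5, 7): e=[22,-2,36] → .
    (3,3)@(7, 7): e=[10,-6,52] → .
  covered (7 px):
    . . . . . .
    . X X . . .
    . X X X . .
    X X . . . .
T1:
  2·area = 14
  edge (5, 6)→(3, 7): d=(-2,1) inclusive
  edge (3, 7)→(3, 0): d=(0,-7) inclusive
  edge (3, 0)→(5, 6): d=(2,6) inclusive
    (1,0)@(3, 1): e=[12,0,2] → X  [on edge]
    (2,0)@(5, 1): e=[10,14,-10] → .
    (1,1)@(3, 3): e=[8,0,6] → X  [on edge]
    (2,1)@(5, 3): e=[6,14,-6] → .
    (5,1)@(11, 3): e=[0,56,-42] → .  [on edge]
    (1,2)@(3, 5): e=[4,0,10] → X  [on edge]
    (2,2)@(5, 5): e=[2,14,-2] → .
    (3,2)@(7, 5): e=[0,28,-14] → .  [on edge]
    (1,3)@(3, 7): e=[0,0,14] → X  [on edge]
    (2,3)@(5, 7): e=[-2,14,2] → .
  covered (4 px):
    . X . . . .
    . X . . . .
    . X . . . .
    . X . . . .

Final: [[1,0],[1,1],[1,2],[1,3]]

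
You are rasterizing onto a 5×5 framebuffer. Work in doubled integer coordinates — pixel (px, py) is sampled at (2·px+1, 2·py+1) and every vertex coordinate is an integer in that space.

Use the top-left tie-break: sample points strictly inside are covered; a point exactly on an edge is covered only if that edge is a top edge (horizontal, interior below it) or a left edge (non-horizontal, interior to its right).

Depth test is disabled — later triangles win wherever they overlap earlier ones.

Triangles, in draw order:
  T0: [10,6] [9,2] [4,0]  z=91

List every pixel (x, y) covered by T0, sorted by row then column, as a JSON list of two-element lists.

T0:
  2·area = 18  (B↔C swapped to make it positive)
  edge (10, 6)→(4, 0): d=(-6,-6) top-left  bias=+0
  edge (4, 0)→(9, 2): d=(5,2) right/bottom  bias=-1
  edge (9, 2)→(10, 6): d=(1,4) right/bottom  bias=-1
    (2,0)@(5, 1): e=[0,3,15] → █  [on edge]
    (3,0)@(7, 1): e=[12,-1,7] → ·
    (2,1)@(5, 3): e=[-12,13,17] → ·
    (3,1)@(7, 3): e=[0,9,9] → █  [on edge]
    (4,1)@(9, 3): e=[12,5,1] → █
    (3,2)@(7, 5): e=[-12,19,11] → ·
    (4,2)@(9, 5): e=[0,15,3] → █  [on edge]
    (4,3)@(9, 7): e=[-12,25,5] → ·
  covered (4 px):
    · · █ · ·
    · · · █ █
    · · · · █
    · · · · ·
    · · · · ·

Answer: [[2,0],[3,1],[4,1],[4,2]]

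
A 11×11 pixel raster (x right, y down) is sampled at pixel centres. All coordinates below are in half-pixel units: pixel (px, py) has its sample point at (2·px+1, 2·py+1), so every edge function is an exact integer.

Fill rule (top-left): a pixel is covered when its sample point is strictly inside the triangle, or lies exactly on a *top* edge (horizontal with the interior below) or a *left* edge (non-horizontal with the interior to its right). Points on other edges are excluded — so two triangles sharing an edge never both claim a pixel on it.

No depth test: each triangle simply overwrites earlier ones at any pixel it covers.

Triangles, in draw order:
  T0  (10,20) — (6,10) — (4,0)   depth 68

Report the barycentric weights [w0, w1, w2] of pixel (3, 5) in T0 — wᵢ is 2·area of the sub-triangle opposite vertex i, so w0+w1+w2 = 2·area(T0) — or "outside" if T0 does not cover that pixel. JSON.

T0:
  2·area = 20
  edge (10, 20)→(6, 10): d=(-4,-10) top-left  bias=+0
  edge (6, 10)→(4, 0): d=(-2,-10) top-left  bias=+0
  edge (4, 0)→(10, 20): d=(6,20) right/bottom  bias=-1
    (2,2)@(5, 5): e=[10,0,10] → █  [on edge]
    (3,2)@(7, 5): e=[30,20,-30] → ·
    (2,3)@(5, 7): e=[2,-4,22] → ·
    (3,5)@(7, 11): e=[6,8,6] → █
    (4,5)@(9, 11): e=[26,28,-34] → ·
    (3,6)@(7, 13): e=[-2,4,18] → ·
    (3,7)@(7, 15): e=[-10,0,30] → ·  [on edge]
    (4,8)@(9, 17): e=[2,16,2] → █
    (5,8)@(11, 17): e=[22,36,-38] → ·
    (4,9)@(9, 19): e=[-6,12,14] → ·
  covered (3 px):
    · · · · · · · · · · ·
    · · · · · · · · · · ·
    · · █ · · · · · · · ·
    · · · · · · · · · · ·
    · · · · · · · · · · ·
    · · · █ · · · · · · ·
    · · · · · · · · · · ·
    · · · · · · · · · · ·
    · · · · █ · · · · · ·
    · · · · · · · · · · ·
    · · · · · · · · · · ·

Final: [8,6,6]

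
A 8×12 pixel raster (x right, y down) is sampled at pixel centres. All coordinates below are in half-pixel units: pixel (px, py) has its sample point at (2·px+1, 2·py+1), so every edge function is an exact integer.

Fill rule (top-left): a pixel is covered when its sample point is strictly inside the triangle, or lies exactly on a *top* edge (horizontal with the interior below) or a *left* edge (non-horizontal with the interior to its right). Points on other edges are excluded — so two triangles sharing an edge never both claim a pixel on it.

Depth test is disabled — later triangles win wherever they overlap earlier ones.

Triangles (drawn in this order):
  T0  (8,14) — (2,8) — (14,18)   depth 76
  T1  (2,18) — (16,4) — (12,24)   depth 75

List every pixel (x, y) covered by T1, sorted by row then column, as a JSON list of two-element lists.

T0:
  2·area = 12
  edge (8, 14)→(2, 8): d=(-6,-6) top-left  bias=+0
  edge (2, 8)→(14, 18): d=(12,10) right/bottom  bias=-1
  edge (14, 18)→(8, 14): d=(-6,-4) top-left  bias=+0
    (0,3)@(1, 7): e=[0,-2,14] → ·  [on edge]
    (1,4)@(3, 9): e=[0,2,10] → #  [on edge]
    (2,4)@(5, 9): e=[12,-18,18] → ·
    (1,5)@(3, 11): e=[-12,26,-2] → ·
    (2,5)@(5, 11): e=[0,6,6] → #  [on edge]
    (3,5)@(7, 11): e=[12,-14,14] → ·
    (2,6)@(5, 13): e=[-12,30,-6] → ·
    (3,6)@(7, 13): e=[0,10,2] → #  [on edge]
    (4,6)@(9, 13): e=[12,-10,10] → ·
    (3,7)@(7, 15): e=[-12,34,-10] → ·
    (4,7)@(9, 15): e=[0,14,-2] → ·  [on edge]
    (5,8)@(11, 17): e=[0,18,-6] → ·  [on edge]
    (6,9)@(13, 19): e=[0,22,-10] → ·  [on edge]
    (7,10)@(15, 21): e=[0,26,-14] → ·  [on edge]
  covered (3 px):
    · · · · · · · ·
    · · · · · · · ·
    · · · · · · · ·
    · · · · · · · ·
    · # · · · · · ·
    · · # · · · · ·
    · · · # · · · ·
    · · · · · · · ·
    · · · · · · · ·
    · · · · · · · ·
    · · · · · · · ·
    · · · · · · · ·
T1:
  2·area = 224
  edge (2, 18)→(16, 4): d=(14,-14) top-left  bias=+0
  edge (16, 4)→(12, 24): d=(-4,20) right/bottom  bias=-1
  edge (12, 24)→(2, 18): d=(-10,-6) top-left  bias=+0
    (7,2)@(15, 5): e=[0,16,208] → #  [on edge]
    (6,3)@(13, 7): e=[0,48,176] → #  [on edge]
    (5,4)@(11, 9): e=[0,80,144] → #  [on edge]
    (7,4)@(15, 9): e=[56,0,168] → ·  [on edge]
    (4,5)@(9, 11): e=[0,112,112] → #  [on edge]
    (7,5)@(15, 11): e=[84,-8,148] → ·
    (3,6)@(7, 13): e=[0,144,80] → #  [on edge]
    (7,6)@(15, 13): e=[112,-16,128] → ·
    (2,7)@(5, 15): e=[0,176,48] → #  [on edge]
    (7,7)@(15, 15): e=[140,-24,108] → ·
    (1,8)@(3, 17): e=[0,208,16] → #  [on edge]
    (7,8)@(15, 17): e=[168,-32,88] → ·
    (0,9)@(1, 19): e=[0,240,-16] → ·  [on edge]
    (6,9)@(13, 19): e=[168,0,56] → ·  [on edge]
    (3,10)@(7, 21): e=[112,112,0] → #  [on edge]
  covered (31 px):
    · · · · · · · ·
    · · · · · · · ·
    · · · · · · · #
    · · · · · · # #
    · · · · · # # ·
    · · · · # # # ·
    · · · # # # # ·
    · · # # # # # ·
    · # # # # # # ·
    · · # # # # · ·
    · · · # # # · ·
    · · · · · # · ·

Final: [[7,2],[6,3],[7,3],[5,4],[6,4],[4,5],[5,5],[6,5],[3,6],[4,6],[5,6],[6,6],[2,7],[3,7],[4,7],[5,7],[6,7],[1,8],[2,8],[3,8],[4,8],[5,8],[6,8],[2,9],[3,9],[4,9],[5,9],[3,10],[4,10],[5,10],[5,11]]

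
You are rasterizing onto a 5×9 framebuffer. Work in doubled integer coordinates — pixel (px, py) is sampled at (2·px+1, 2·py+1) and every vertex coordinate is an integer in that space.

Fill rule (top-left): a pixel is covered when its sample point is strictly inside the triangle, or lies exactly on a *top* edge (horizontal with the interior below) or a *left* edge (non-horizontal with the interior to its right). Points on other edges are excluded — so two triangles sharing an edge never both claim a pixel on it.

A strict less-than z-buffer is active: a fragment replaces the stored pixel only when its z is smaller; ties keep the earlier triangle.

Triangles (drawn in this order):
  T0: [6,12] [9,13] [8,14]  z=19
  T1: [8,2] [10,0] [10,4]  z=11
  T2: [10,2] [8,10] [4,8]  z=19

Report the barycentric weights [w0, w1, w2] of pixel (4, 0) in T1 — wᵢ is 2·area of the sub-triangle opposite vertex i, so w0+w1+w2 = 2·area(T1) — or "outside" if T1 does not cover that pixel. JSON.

T0:
  2·area = 4
  edge (6, 12)→(9, 13): d=(3,1) right/bottom  bias=-1
  edge (9, 13)→(8, 14): d=(-1,1) right/bottom  bias=-1
  edge (8, 14)→(6, 12): d=(-2,-2) top-left  bias=+0
    (0,3)@(1, 7): e=[-10,14,0] → ·  [on edge]
    (1,4)@(3, 9): e=[-6,10,0] → ·  [on edge]
    (1,5)@(3, 11): e=[0,8,-4] → ·  [on edge]
    (2,5)@(5, 11): e=[-2,6,0] → ·  [on edge]
    (3,6)@(7, 13): e=[2,2,0] → #  [on edge]
    (4,6)@(9, 13): e=[0,0,4] → ·  [on edge]
    (3,7)@(7, 15): e=[8,0,-4] → ·  [on edge]
    (4,7)@(9, 15): e=[6,-2,0] → ·  [on edge]
    (2,8)@(5, 17): e=[16,0,-12] → ·  [on edge]
  covered (1 px):
    · · · · ·
    · · · · ·
    · · · · ·
    · · · · ·
    · · · · ·
    · · · · ·
    · · · # ·
    · · · · ·
    · · · · ·
T1:
  2·area = 8
  edge (8, 2)→(10, 0): d=(2,-2) top-left  bias=+0
  edge (10, 0)→(10, 4): d=(0,4) right/bottom  bias=-1
  edge (10, 4)→(8, 2): d=(-2,-2) top-left  bias=+0
    (3,0)@(7, 1): e=[-4,12,0] → ·  [on edge]
    (4,0)@(9, 1): e=[0,4,4] → #  [on edge]
    (3,1)@(7, 3): e=[0,12,-4] → ·  [on edge]
    (4,1)@(9, 3): e=[4,4,0] → #  [on edge]
    (2,2)@(5, 5): e=[0,20,-12] → ·  [on edge]
    (4,2)@(9, 5): e=[8,4,-4] → ·
    (1,3)@(3, 7): e=[0,28,-20] → ·  [on edge]
    (0,4)@(1, 9): e=[0,36,-28] → ·  [on edge]
  covered (2 px):
    · · · · #
    · · · · #
    · · · · ·
    · · · · ·
    · · · · ·
    · · · · ·
    · · · · ·
    · · · · ·
    · · · · ·
T2:
  2·area = 36
  edge (10, 2)→(8, 10): d=(-2,8) right/bottom  bias=-1
  edge (8, 10)→(4, 8): d=(-4,-2) top-left  bias=+0
  edge (4, 8)→(10, 2): d=(6,-6) top-left  bias=+0
    (4,1)@(9, 3): e=[6,30,0] → #  [on edge]
    (3,2)@(7, 5): e=[18,18,0] → #  [on edge]
    (2,3)@(5, 7): e=[30,6,0] → #  [on edge]
    (4,3)@(9, 7): e=[-2,14,24] → ·
    (1,4)@(3, 9): e=[42,-6,0] → ·  [on edge]
    (2,4)@(5, 9): e=[26,-2,12] → ·
    (3,4)@(7, 9): e=[10,2,24] → #
    (4,4)@(9, 9): e=[-6,6,36] → ·
    (0,5)@(1, 11): e=[54,-18,0] → ·  [on edge]
    (3,5)@(7, 11): e=[6,-6,36] → ·
  covered (6 px):
    · · · · ·
    · · · · #
    · · · # #
    · · # # ·
    · · · # ·
    · · · · ·
    · · · · ·
    · · · · ·
    · · · · ·

Answer: [4,4,0]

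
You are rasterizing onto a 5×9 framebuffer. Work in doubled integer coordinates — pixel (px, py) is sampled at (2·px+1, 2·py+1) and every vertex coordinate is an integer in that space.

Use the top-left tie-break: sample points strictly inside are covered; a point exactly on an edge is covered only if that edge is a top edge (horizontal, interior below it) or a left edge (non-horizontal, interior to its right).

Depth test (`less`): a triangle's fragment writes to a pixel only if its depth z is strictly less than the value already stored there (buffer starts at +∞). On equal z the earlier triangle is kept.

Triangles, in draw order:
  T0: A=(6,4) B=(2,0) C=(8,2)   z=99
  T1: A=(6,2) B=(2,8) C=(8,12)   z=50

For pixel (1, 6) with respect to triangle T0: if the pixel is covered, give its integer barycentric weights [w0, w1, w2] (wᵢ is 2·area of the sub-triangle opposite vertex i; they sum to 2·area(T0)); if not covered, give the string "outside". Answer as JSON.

T0:
  2·area = 16
  edge (6, 4)→(2, 0): d=(-4,-4) top-left  bias=+0
  edge (2, 0)→(8, 2): d=(6,2) right/bottom  bias=-1
  edge (8, 2)→(6, 4): d=(-2,2) right/bottom  bias=-1
    (1,0)@(3, 1): e=[0,4,12] → █  [on edge]
    (2,0)@(5, 1): e=[8,0,8] → ·  [on edge]
    (4,0)@(9, 1): e=[24,-8,0] → ·  [on edge]
    (1,1)@(3, 3): e=[-8,16,8] → ·
    (2,1)@(5, 3): e=[0,12,4] → █  [on edge]
    (3,1)@(7, 3): e=[8,8,0] → ·  [on edge]
    (2,2)@(5, 5): e=[-8,24,0] → ·  [on edge]
    (3,2)@(7, 5): e=[0,20,-4] → ·  [on edge]
    (1,3)@(3, 7): e=[-24,40,0] → ·  [on edge]
    (4,3)@(9, 7): e=[0,28,-12] → ·  [on edge]
    (0,4)@(1, 9): e=[-40,56,0] → ·  [on edge]
  covered (2 px):
    · █ · · ·
    · · █ · ·
    · · · · ·
    · · · · ·
    · · · · ·
    · · · · ·
    · · · · ·
    · · · · ·
    · · · · ·
T1:
  2·area = 52  (B↔C swapped to make it positive)
  edge (6, 2)→(8, 12): d=(2,10) right/bottom  bias=-1
  edge (8, 12)→(2, 8): d=(-6,-4) top-left  bias=+0
  edge (2, 8)→(6, 2): d=(4,-6) top-left  bias=+0
    (2,2)@(5, 5): e=[16,30,6] → █
    (3,2)@(7, 5): e=[-4,38,18] → ·
    (1,3)@(3, 7): e=[40,10,2] → █
    (3,3)@(7, 7): e=[0,26,26] → ·  [on edge]
    (1,4)@(3, 9): e=[44,-2,10] → ·
    (2,4)@(5, 9): e=[24,6,22] → █
    (3,4)@(7, 9): e=[4,14,34] → █
    (4,4)@(9, 9): e=[-16,22,46] → ·
    (2,5)@(5, 11): e=[28,-6,30] → ·
    (3,5)@(7, 11): e=[8,2,42] → █
    (4,5)@(9, 11): e=[-12,10,54] → ·
    (3,6)@(7, 13): e=[12,-10,50] → ·
    (4,8)@(9, 17): e=[0,-26,78] → ·  [on edge]
  covered (6 px):
    · · · · ·
    · · · · ·
    · · █ · ·
    · █ █ · ·
    · · █ █ ·
    · · · █ ·
    · · · · ·
    · · · · ·
    · · · · ·

Result: "outside"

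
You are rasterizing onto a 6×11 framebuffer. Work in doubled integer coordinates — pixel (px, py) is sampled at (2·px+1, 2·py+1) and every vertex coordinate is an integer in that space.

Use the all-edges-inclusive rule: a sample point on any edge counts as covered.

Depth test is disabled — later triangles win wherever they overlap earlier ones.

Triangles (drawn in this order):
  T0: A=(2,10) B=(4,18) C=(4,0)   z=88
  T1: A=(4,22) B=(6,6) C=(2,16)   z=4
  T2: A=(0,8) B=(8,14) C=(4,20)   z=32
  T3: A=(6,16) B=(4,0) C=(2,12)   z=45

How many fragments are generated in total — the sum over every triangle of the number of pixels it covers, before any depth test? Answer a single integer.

T0:
  2·area = 36  (B↔C swapped to make it positive)
  edge (2, 10)→(4, 0): d=(2,-10) inclusive
  edge (4, 0)→(4, 18): d=(0,18) inclusive
  edge (4, 18)→(2, 10): d=(-2,-8) inclusive
    (1,2)@(3, 5): e=[0,18,18] → █  [on edge]
    (2,2)@(5, 5): e=[20,-18,34] → ·
    (1,3)@(3, 7): e=[4,18,14] → █
    (2,3)@(5, 7): e=[24,-18,30] → ·
    (1,4)@(3, 9): e=[8,18,10] → █
    (2,4)@(5, 9): e=[28,-18,26] → ·
    (1,5)@(3, 11): e=[12,18,6] → █
    (2,5)@(5, 11): e=[32,-18,22] → ·
    (1,6)@(3, 13): e=[16,18,2] → █
    (2,6)@(5, 13): e=[36,-18,18] → ·
    (0,7)@(1, 15): e=[0,54,-18] → ·  [on edge]
    (1,7)@(3, 15): e=[20,18,-2] → ·
  covered (5 px):
    · · · · · ·
    · · · · · ·
    · █ · · · ·
    · █ · · · ·
    · █ · · · ·
    · █ · · · ·
    · █ · · · ·
    · · · · · ·
    · · · · · ·
    · · · · · ·
    · · · · · ·
T1:
  2·area = 44  (B↔C swapped to make it positive)
  edge (4, 22)→(2, 16): d=(-2,-6) inclusive
  edge (2, 16)→(6, 6): d=(4,-10) inclusive
  edge (6, 6)→(4, 22): d=(-2,16) inclusive
    (2,4)@(5, 9): e=[32,2,10] → █
    (3,4)@(7, 9): e=[44,22,-22] → ·
    (2,5)@(5, 11): e=[28,10,6] → █
    (3,5)@(7, 11): e=[40,30,-26] → ·
    (0,6)@(1, 13): e=[0,-22,66] → ·  [on edge]
    (2,6)@(5, 13): e=[24,18,2] → █
    (3,6)@(7, 13): e=[36,38,-30] → ·
    (1,7)@(3, 15): e=[8,6,30] → █
    (2,7)@(5, 15): e=[20,26,-2] → ·
    (1,8)@(3, 17): e=[4,14,26] → █
    (2,8)@(5, 17): e=[16,34,-6] → ·
    (1,9)@(3, 19): e=[0,22,22] → █  [on edge]
  covered (6 px):
    · · · · · ·
    · · · · · ·
    · · · · · ·
    · · · · · ·
    · · █ · · ·
    · · █ · · ·
    · · █ · · ·
    · █ · · · ·
    · █ · · · ·
    · █ · · · ·
    · · · · · ·
T2:
  2·area = 72
  edge (0, 8)→(8, 14): d=(8,6) inclusive
  edge (8, 14)→(4, 20): d=(-4,6) inclusive
  edge (4, 20)→(0, 8): d=(-4,-12) inclusive
    (0,4)@(1, 9): e=[2,62,8] → █
    (1,4)@(3, 9): e=[-10,50,32] → ·
    (0,5)@(1, 11): e=[18,54,0] → █  [on edge]
    (1,5)@(3, 11): e=[6,42,24] → █
    (2,5)@(5, 11): e=[-6,30,48] → ·
    (0,6)@(1, 13): e=[34,46,-8] → ·
    (1,6)@(3, 13): e=[22,34,16] → █
    (2,6)@(5, 13): e=[10,22,40] → █
    (3,6)@(7, 13): e=[-2,10,64] → ·
    (1,7)@(3, 15): e=[38,26,8] → █
    (3,7)@(7, 15): e=[14,2,56] → █
    (4,7)@(9, 15): e=[2,-10,80] → ·
    (1,8)@(3, 17): e=[54,18,0] → █  [on edge]
  covered (10 px):
    · · · · · ·
    · · · · · ·
    · · · · · ·
    · · · · · ·
    █ · · · · ·
    █ █ · · · ·
    · █ █ · · ·
    · █ █ █ · ·
    · █ █ · · ·
    · · · · · ·
    · · · · · ·
T3:
  2·area = 56  (B↔C swapped to make it positive)
  edge (6, 16)→(2, 12): d=(-4,-4) inclusive
  edge (2, 12)→(4, 0): d=(2,-12) inclusive
  edge (4, 0)→(6, 16): d=(2,16) inclusive
    (1,3)@(3, 7): e=[24,2,30] → █
    (2,3)@(5, 7): e=[32,26,-2] → ·
    (1,4)@(3, 9): e=[16,6,34] → █
    (2,4)@(5, 9): e=[24,30,2] → █
    (3,4)@(7, 9): e=[32,54,-30] → ·
    (0,5)@(1, 11): e=[0,-14,70] → ·  [on edge]
    (1,5)@(3, 11): e=[8,10,38] → █
    (3,5)@(7, 11): e=[24,58,-26] → ·
    (1,6)@(3, 13): e=[0,14,42] → █  [on edge]
    (3,6)@(7, 13): e=[16,62,-22] → ·
    (1,7)@(3, 15): e=[-8,18,46] → ·
    (2,7)@(5, 15): e=[0,42,14] → █  [on edge]
    (3,8)@(7, 17): e=[0,70,-14] → ·  [on edge]
    (4,9)@(9, 19): e=[0,98,-42] → ·  [on edge]
    (5,10)@(11, 21): e=[0,126,-70] → ·  [on edge]
  covered (8 px):
    · · · · · ·
    · · · · · ·
    · · · · · ·
    · █ · · · ·
    · █ █ · · ·
    · █ █ · · ·
    · █ █ · · ·
    · · █ · · ·
    · · · · · ·
    · · · · · ·
    · · · · · ·

Answer: 29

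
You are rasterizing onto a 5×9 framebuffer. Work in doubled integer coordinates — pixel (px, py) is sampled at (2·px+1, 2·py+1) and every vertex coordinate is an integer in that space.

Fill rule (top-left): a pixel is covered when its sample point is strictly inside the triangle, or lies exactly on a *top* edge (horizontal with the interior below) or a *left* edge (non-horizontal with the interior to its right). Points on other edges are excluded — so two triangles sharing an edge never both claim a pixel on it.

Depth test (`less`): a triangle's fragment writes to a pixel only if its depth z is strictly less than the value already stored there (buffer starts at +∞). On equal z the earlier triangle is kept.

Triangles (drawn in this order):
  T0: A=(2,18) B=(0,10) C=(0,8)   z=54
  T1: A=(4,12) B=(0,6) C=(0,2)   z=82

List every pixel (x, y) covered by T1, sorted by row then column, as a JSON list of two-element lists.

T0:
  2·area = 4
  edge (2, 18)→(0, 10): d=(-2,-8) top-left  bias=+0
  edge (0, 10)→(0, 8): d=(0,-2) top-left  bias=+0
  edge (0, 8)→(2, 18): d=(2,10) right/bottom  bias=-1
    (0,6)@(1, 13): e=[2,2,0] → ·  [on edge]
  covered (0 px):
    · · · · ·
    · · · · ·
    · · · · ·
    · · · · ·
    · · · · ·
    · · · · ·
    · · · · ·
    · · · · ·
    · · · · ·
T1:
  2·area = 16
  edge (4, 12)→(0, 6): d=(-4,-6) top-left  bias=+0
  edge (0, 6)→(0, 2): d=(0,-4) top-left  bias=+0
  edge (0, 2)→(4, 12): d=(4,10) right/bottom  bias=-1
    (0,2)@(1, 5): e=[10,4,2] → #
    (1,2)@(3, 5): e=[22,12,-18] → ·
    (0,3)@(1, 7): e=[2,4,10] → #
    (1,3)@(3, 7): e=[14,12,-10] → ·
    (0,4)@(1, 9): e=[-6,4,18] → ·
  covered (2 px):
    · · · · ·
    · · · · ·
    # · · · ·
    # · · · ·
    · · · · ·
    · · · · ·
    · · · · ·
    · · · · ·
    · · · · ·

Answer: [[0,2],[0,3]]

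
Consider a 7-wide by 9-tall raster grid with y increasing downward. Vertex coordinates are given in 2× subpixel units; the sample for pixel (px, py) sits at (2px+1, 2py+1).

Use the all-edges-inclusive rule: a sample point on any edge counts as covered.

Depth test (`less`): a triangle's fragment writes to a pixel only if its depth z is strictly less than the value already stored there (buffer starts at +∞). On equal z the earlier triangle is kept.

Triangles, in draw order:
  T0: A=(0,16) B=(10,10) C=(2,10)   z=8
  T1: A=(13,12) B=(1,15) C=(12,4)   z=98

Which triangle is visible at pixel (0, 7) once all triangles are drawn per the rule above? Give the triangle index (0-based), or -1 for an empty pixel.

T0:
  2·area = 48  (B↔C swapped to make it positive)
  edge (0, 16)→(2, 10): d=(2,-6) inclusive
  edge (2, 10)→(10, 10): d=(8,0) inclusive
  edge (10, 10)→(0, 16): d=(-10,6) inclusive
    (2,0)@(5, 1): e=[0,-72,120] → ·  [on edge]
    (1,3)@(3, 7): e=[0,-24,72] → ·  [on edge]
    (1,5)@(3, 11): e=[8,8,32] → #
    (2,5)@(5, 11): e=[20,8,20] → #
    (3,5)@(7, 11): e=[32,8,8] → #
    (4,5)@(9, 11): e=[44,8,-4] → ·
    (0,6)@(1, 13): e=[0,24,24] → #  [on edge]
    (2,6)@(5, 13): e=[24,24,0] → #  [on edge]
    (3,6)@(7, 13): e=[36,24,-12] → ·
    (0,7)@(1, 15): e=[4,40,4] → #
    (1,7)@(3, 15): e=[16,40,-8] → ·
    (2,7)@(5, 15): e=[28,40,-20] → ·
  covered (7 px):
    · · · · · · ·
    · · · · · · ·
    · · · · · · ·
    · · · · · · ·
    · · · · · · ·
    · # # # · · ·
    # # # · · · ·
    # · · · · · ·
    · · · · · · ·
T1:
  2·area = 99
  edge (13, 12)→(1, 15): d=(-12,3) inclusive
  edge (1, 15)→(12, 4): d=(11,-11) inclusive
  edge (12, 4)→(13, 12): d=(1,8) inclusive
    (6,1)@(13, 3): e=[108,0,-9] → ·  [on edge]
    (5,2)@(11, 5): e=[90,0,9] → #  [on edge]
    (6,2)@(13, 5): e=[84,22,-7] → ·
    (4,3)@(9, 7): e=[72,0,27] → #  [on edge]
    (6,3)@(13, 7): e=[60,44,-5] → ·
    (3,4)@(7, 9): e=[54,0,45] → #  [on edge]
    (6,4)@(13, 9): e=[36,66,-3] → ·
    (2,5)@(5, 11): e=[36,0,63] → #  [on edge]
    (6,5)@(13, 11): e=[12,88,-1] → ·
    (1,6)@(3, 13): e=[18,0,81] → #  [on edge]
    (4,6)@(9, 13): e=[0,66,33] → #  [on edge]
    (5,6)@(11, 13): e=[-6,88,17] → ·
    (0,7)@(1, 15): e=[0,0,99] → #  [on edge]
  covered (15 px):
    · · · · · · ·
    · · · · · · ·
    · · · · · # ·
    · · · · # # ·
    · · · # # # ·
    · · # # # # ·
    · # # # # · ·
    # · · · · · ·
    · · · · · · ·

Z-buffer (winner per pixel, '.' = empty):
  . . . . . . .
  . . . . . . .
  . . . . . 1 .
  . . . . 1 1 .
  . . . 1 1 1 .
  . 0 0 0 1 1 .
  0 0 0 1 1 . .
  0 . . . . . .
  . . . . . . .

Answer: 0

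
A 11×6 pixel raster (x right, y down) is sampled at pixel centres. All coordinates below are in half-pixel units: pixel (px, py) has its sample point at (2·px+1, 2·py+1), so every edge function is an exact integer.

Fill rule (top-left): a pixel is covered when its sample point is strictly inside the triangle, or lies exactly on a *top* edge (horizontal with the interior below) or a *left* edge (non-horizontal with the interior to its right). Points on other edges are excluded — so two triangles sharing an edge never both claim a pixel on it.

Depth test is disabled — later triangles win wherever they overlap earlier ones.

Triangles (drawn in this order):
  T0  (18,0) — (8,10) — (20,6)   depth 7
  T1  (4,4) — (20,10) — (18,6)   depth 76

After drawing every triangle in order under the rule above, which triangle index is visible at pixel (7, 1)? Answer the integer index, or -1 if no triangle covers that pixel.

T0:
  2·area = 80  (B↔C swapped to make it positive)
  edge (18, 0)→(20, 6): d=(2,6) right/bottom  bias=-1
  edge (20, 6)→(8, 10): d=(-12,4) right/bottom  bias=-1
  edge (8, 10)→(18, 0): d=(10,-10) top-left  bias=+0
    (8,0)@(17, 1): e=[8,72,0] → X  [on edge]
    (9,0)@(19, 1): e=[-4,64,20] → .
    (7,1)@(15, 3): e=[24,56,0] → X  [on edge]
    (9,1)@(19, 3): e=[0,40,40] → .  [on edge]
    (6,2)@(13, 5): e=[40,40,0] → X  [on edge]
    (9,2)@(19, 5): e=[4,16,60] → X
    (10,2)@(21, 5): e=[-8,8,80] → .
    (5,3)@(11, 7): e=[56,24,0] → X  [on edge]
    (8,3)@(17, 7): e=[20,0,60] → .  [on edge]
    (9,3)@(19, 7): e=[8,-8,80] → .
    (4,4)@(9, 9): e=[72,8,0] → X  [on edge]
    (5,4)@(11, 9): e=[60,0,20] → .  [on edge]
    (10,4)@(21, 9): e=[0,-40,120] → .  [on edge]
    (2,5)@(5, 11): e=[100,0,-20] → .  [on edge]
    (3,5)@(7, 11): e=[88,-8,0] → .  [on edge]
  covered (11 px):
    . . . . . . . . X . .
    . . . . . . . X X . .
    . . . . . . X X X X .
    . . . . . X X X . . .
    . . . . X . . . . . .
    . . . . . . . . . . .
T1:
  2·area = 52  (B↔C swapped to make it positive)
  edge (4, 4)→(18, 6): d=(14,2) right/bottom  bias=-1
  edge (18, 6)→(20, 10): d=(2,4) right/bottom  bias=-1
  edge (20, 10)→(4, 4): d=(-16,-6) top-left  bias=+0
    (3,2)@(7, 5): e=[8,42,2] → X
    (4,2)@(9, 5): e=[4,34,14] → X
    (5,2)@(11, 5): e=[0,26,26] → .  [on edge]
    (3,3)@(7, 7): e=[36,46,-30] → .
    (4,3)@(9, 7): e=[32,38,-18] → .
    (6,3)@(13, 7): e=[24,22,6] → X
    (7,3)@(15, 7): e=[20,14,18] → X
    (8,3)@(17, 7): e=[16,6,30] → X
    (9,3)@(19, 7): e=[12,-2,42] → .
    (6,4)@(13, 9): e=[52,26,-26] → .
    (7,4)@(15, 9): e=[48,18,-14] → .
    (8,4)@(17, 9): e=[44,10,-2] → .
  covered (6 px):
    . . . . . . . . . . .
    . . . . . . . . . . .
    . . . X X . . . . . .
    . . . . . . X X X . .
    . . . . . . . . . X .
    . . . . . . . . . . .

Z-buffer (winner per pixel, '.' = empty):
  . . . . . . . . 0 . .
  . . . . . . . 0 0 . .
  . . . 1 1 . 0 0 0 0 .
  . . . . . 0 1 1 1 . .
  . . . . 0 . . . . 1 .
  . . . . . . . . . . .

Final: 0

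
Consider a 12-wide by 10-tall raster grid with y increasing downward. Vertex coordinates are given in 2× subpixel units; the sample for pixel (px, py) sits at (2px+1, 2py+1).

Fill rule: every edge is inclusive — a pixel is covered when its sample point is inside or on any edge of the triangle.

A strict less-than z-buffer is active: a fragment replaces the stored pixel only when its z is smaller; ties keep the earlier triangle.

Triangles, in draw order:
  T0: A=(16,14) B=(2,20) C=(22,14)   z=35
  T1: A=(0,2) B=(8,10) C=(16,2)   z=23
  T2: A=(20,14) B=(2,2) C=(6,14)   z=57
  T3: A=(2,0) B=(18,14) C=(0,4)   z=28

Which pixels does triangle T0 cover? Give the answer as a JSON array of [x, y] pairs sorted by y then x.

T0:
  2·area = 36  (B↔C swapped to make it positive)
  edge (16, 14)→(22, 14): d=(6,0) inclusive
  edge (22, 14)→(2, 20): d=(-20,6) inclusive
  edge (2, 20)→(16, 14): d=(14,-6) inclusive
    (11,5)@(23, 11): e=[-18,54,0] → ·  [on edge]
    (7,7)@(15, 15): e=[6,22,8] → █
    (8,7)@(17, 15): e=[6,10,20] → █
    (9,7)@(19, 15): e=[6,-2,32] → ·
    (4,8)@(9, 17): e=[18,18,0] → █  [on edge]
    (5,8)@(11, 17): e=[18,6,12] → █
    (6,8)@(13, 17): e=[18,-6,24] → ·
    (7,8)@(15, 17): e=[18,-18,36] → ·
    (8,8)@(17, 17): e=[18,-30,48] → ·
    (2,9)@(5, 19): e=[30,2,4] → █
    (3,9)@(7, 19): e=[30,-10,16] → ·
    (4,9)@(9, 19): e=[30,-22,28] → ·
  covered (5 px):
    · · · · · · · · · · · ·
    · · · · · · · · · · · ·
    · · · · · · · · · · · ·
    · · · · · · · · · · · ·
    · · · · · · · · · · · ·
    · · · · · · · · · · · ·
    · · · · · · · · · · · ·
    · · · · · · · █ █ · · ·
    · · · · █ █ · · · · · ·
    · · █ · · · · · · · · ·
T1:
  2·area = 128  (B↔C swapped to make it positive)
  edge (0, 2)→(16, 2): d=(16,0) inclusive
  edge (16, 2)→(8, 10): d=(-8,8) inclusive
  edge (8, 10)→(0, 2): d=(-8,-8) inclusive
    (8,0)@(17, 1): e=[-16,0,144] → ·  [on edge]
    (0,1)@(1, 3): e=[16,112,0] → █  [on edge]
    (1,1)@(3, 3): e=[16,96,16] → █
    (2,1)@(5, 3): e=[16,80,32] → █
    (3,1)@(7, 3): e=[16,64,48] → █
    (4,1)@(9, 3): e=[16,48,64] → █
    (5,1)@(11, 3): e=[16,32,80] → █
    (6,1)@(13, 3): e=[16,16,96] → █
    (7,1)@(15, 3): e=[16,0,112] → █  [on edge]
    (8,1)@(17, 3): e=[16,-16,128] → ·
    (0,2)@(1, 5): e=[48,96,-16] → ·
    (1,2)@(3, 5): e=[48,80,0] → █  [on edge]
    (6,2)@(13, 5): e=[48,0,80] → █  [on edge]
    (2,3)@(5, 7): e=[80,48,0] → █  [on edge]
    (5,3)@(11, 7): e=[80,0,48] → █  [on edge]
    (3,4)@(7, 9): e=[112,16,0] → █  [on edge]
    (4,4)@(9, 9): e=[112,0,16] → █  [on edge]
    (3,5)@(7, 11): e=[144,0,-16] → ·  [on edge]
    (4,5)@(9, 11): e=[144,-16,0] → ·  [on edge]
    (2,6)@(5, 13): e=[176,0,-48] → ·  [on edge]
    (5,6)@(11, 13): e=[176,-48,0] → ·  [on edge]
    (1,7)@(3, 15): e=[208,0,-80] → ·  [on edge]
    (6,7)@(13, 15): e=[208,-80,0] → ·  [on edge]
    (0,8)@(1, 17): e=[240,0,-112] → ·  [on edge]
    (7,8)@(15, 17): e=[240,-112,0] → ·  [on edge]
    (8,9)@(17, 19): e=[272,-144,0] → ·  [on edge]
  covered (20 px):
    · · · · · · · · · · · ·
    █ █ █ █ █ █ █ █ · · · ·
    · █ █ █ █ █ █ · · · · ·
    · · █ █ █ █ · · · · · ·
    · · · █ █ · · · · · · ·
    · · · · · · · · · · · ·
    · · · · · · · · · · · ·
    · · · · · · · · · · · ·
    · · · · · · · · · · · ·
    · · · · · · · · · · · ·
T2:
  2·area = 168  (B↔C swapped to make it positive)
  edge (20, 14)→(6, 14): d=(-14,0) inclusive
  edge (6, 14)→(2, 2): d=(-4,-12) inclusive
  edge (2, 2)→(20, 14): d=(18,12) inclusive
    (1,1)@(3, 3): e=[154,8,6] → █
    (2,1)@(5, 3): e=[154,32,-18] → ·
    (1,2)@(3, 5): e=[126,0,42] → █  [on edge]
    (2,2)@(5, 5): e=[126,24,18] → █
    (3,2)@(7, 5): e=[126,48,-6] → ·
    (1,3)@(3, 7): e=[98,-8,78] → ·
    (2,3)@(5, 7): e=[98,16,54] → █
    (3,3)@(7, 7): e=[98,40,30] → █
    (4,3)@(9, 7): e=[98,64,6] → █
    (5,3)@(11, 7): e=[98,88,-18] → ·
    (2,4)@(5, 9): e=[70,8,90] → █
    (5,4)@(11, 9): e=[70,80,18] → █
    (2,5)@(5, 11): e=[42,0,126] → █  [on edge]
    (3,8)@(7, 17): e=[-42,0,210] → ·  [on edge]
  covered (22 px):
    · · · · · · · · · · · ·
    · █ · · · · · · · · · ·
    · █ █ · · · · · · · · ·
    · · █ █ █ · · · · · · ·
    · · █ █ █ █ · · · · · ·
    · · █ █ █ █ █ █ · · · ·
    · · · █ █ █ █ █ █ · · ·
    · · · · · · · · · · · ·
    · · · · · · · · · · · ·
    · · · · · · · · · · · ·
T3:
  2·area = 92
  edge (2, 0)→(18, 14): d=(16,14) inclusive
  edge (18, 14)→(0, 4): d=(-18,-10) inclusive
  edge (0, 4)→(2, 0): d=(2,-4) inclusive
    (1,0)@(3, 1): e=[2,84,6] → █
    (2,0)@(5, 1): e=[-26,104,14] → ·
    (0,1)@(1, 3): e=[62,28,2] → █
    (2,1)@(5, 3): e=[6,68,18] → █
    (3,1)@(7, 3): e=[-22,88,26] → ·
    (0,2)@(1, 5): e=[94,-8,6] → ·
    (1,2)@(3, 5): e=[66,12,14] → █
    (3,2)@(7, 5): e=[10,52,30] → █
    (4,2)@(9, 5): e=[-18,72,38] → ·
    (1,3)@(3, 7): e=[98,-24,18] → ·
    (2,3)@(5, 7): e=[70,-4,26] → ·
    (3,3)@(7, 7): e=[42,16,34] → █
    (4,4)@(9, 9): e=[46,0,46] → █  [on edge]
  covered (12 px):
    · █ · · · · · · · · · ·
    █ █ █ · · · · · · · · ·
    · █ █ █ · · · · · · · ·
    · · · █ █ · · · · · · ·
    · · · · █ █ · · · · · ·
    · · · · · · █ · · · · ·
    · · · · · · · · · · · ·
    · · · · · · · · · · · ·
    · · · · · · · · · · · ·
    · · · · · · · · · · · ·

Answer: [[7,7],[8,7],[4,8],[5,8],[2,9]]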